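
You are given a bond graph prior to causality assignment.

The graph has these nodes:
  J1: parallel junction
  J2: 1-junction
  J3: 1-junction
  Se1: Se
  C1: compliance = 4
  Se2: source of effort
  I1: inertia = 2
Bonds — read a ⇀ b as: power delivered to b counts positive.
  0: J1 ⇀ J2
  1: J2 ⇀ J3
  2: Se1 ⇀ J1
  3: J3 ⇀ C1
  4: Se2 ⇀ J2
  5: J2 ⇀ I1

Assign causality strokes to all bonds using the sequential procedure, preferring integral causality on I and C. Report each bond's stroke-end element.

bond 2 →J1  (Se1 (Se) sets effort on bond)
bond 4 →J2  (Se2: effort source, stroke at far end)
bond 0 →J2  (J1: bond 2 brought effort, rest push out)
bond 3 →J3  (C1 outputs effort q/C1)
bond 1 →J2  (J3: last free bond brings flow in)
bond 5 →I1  (J2 needs exactly one f-in)

β0 |J2
β1 |J2
β2 |J1
β3 |J3
β4 |J2
β5 |I1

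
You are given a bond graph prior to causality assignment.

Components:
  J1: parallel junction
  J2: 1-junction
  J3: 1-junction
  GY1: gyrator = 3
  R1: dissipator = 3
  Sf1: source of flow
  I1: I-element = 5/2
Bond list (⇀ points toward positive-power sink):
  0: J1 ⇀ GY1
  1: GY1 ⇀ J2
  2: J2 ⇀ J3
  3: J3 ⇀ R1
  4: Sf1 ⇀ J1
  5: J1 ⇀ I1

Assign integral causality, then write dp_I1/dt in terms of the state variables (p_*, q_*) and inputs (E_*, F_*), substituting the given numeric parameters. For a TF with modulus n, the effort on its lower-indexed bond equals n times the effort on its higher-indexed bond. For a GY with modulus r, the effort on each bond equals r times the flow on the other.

dp_I1/dt = 3*F_Sf1 - 6*p_I1/5

b4 |Sf1  (Sf1 (Sf) sets flow on bond)
b5 |I1  (I1 integral (f out))
b0 |J1  (closing 0-jn rule on J1)
b1 |J2  (GY1: gyrator matches bond 0)
b2 |J3  (closing 1-jn rule on J2)
b3 |R1  (only one flow-in slot at J3)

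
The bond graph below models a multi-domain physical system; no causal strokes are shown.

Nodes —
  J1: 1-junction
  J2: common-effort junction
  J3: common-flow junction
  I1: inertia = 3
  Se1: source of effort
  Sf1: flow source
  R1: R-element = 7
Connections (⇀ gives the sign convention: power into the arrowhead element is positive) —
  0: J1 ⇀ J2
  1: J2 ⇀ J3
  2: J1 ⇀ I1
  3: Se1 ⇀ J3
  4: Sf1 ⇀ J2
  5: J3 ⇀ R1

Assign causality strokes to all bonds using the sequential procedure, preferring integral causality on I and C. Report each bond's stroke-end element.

bond 3 →J3  (source Se1 imposes e)
bond 4 →Sf1  (Sf1 fixes flow; stroke at Sf1)
bond 2 →I1  (prefer integral on I1)
bond 0 →J1  (1-jn J1 has f-setter on 2)
bond 1 →J2  (closing 0-jn rule on J2)
bond 5 →J3  (1-jn J3 has f-setter on 1)

bond 0 |J1
bond 1 |J2
bond 2 |I1
bond 3 |J3
bond 4 |Sf1
bond 5 |J3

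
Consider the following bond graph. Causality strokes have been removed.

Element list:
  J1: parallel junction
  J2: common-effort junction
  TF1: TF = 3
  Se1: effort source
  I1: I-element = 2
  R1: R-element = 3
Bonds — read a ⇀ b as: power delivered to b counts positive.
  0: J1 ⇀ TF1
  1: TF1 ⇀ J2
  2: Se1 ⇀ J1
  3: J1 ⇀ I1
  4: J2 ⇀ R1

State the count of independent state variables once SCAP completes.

1  (I1 all integral)

β2 →J1  (Se1 (Se) sets effort on bond)
β0 →TF1  (common-e at J1 fixed by 2)
β3 →I1  (J1: bond 2 brought effort, rest push out)
β1 →J2  (through TF1, causality passes straight; one stroke at TF1)
β4 →R1  (J2 effort already set via bond 1)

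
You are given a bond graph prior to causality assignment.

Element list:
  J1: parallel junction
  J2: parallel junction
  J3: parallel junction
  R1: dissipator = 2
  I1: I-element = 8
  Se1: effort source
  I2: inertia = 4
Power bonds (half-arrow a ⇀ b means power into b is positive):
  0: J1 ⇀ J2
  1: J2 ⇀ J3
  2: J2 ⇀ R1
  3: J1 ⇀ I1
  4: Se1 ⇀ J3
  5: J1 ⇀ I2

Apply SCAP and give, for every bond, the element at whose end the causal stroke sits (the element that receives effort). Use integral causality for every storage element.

β4 →J3  (Se1 (Se) sets effort on bond)
β1 →J2  (J3 effort already set via bond 4)
β0 →J1  (common-e at J2 fixed by 1)
β2 →R1  (J2: bond 1 brought effort, rest push out)
β3 →I1  (0-jn J1 has e-setter on 0)
β5 →I2  (0-jn J1 has e-setter on 0)

bond 0 |J1
bond 1 |J2
bond 2 |R1
bond 3 |I1
bond 4 |J3
bond 5 |I2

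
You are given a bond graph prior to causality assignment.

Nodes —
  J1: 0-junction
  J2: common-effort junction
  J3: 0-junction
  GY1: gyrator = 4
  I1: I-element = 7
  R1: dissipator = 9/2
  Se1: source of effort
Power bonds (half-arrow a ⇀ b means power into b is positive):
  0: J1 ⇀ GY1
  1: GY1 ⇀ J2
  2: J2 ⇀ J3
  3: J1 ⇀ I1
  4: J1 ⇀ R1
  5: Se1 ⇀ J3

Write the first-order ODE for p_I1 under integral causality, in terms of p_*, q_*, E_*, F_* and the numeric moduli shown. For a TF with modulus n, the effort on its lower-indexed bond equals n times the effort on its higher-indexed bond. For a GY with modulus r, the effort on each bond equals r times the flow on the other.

dp_I1/dt = -9*E_Se1/8 - 9*p_I1/14

b5 →J3  (Se1: effort source, stroke at far end)
b2 →J2  (J3 effort already set via bond 5)
b1 →GY1  (common-e at J2 fixed by 2)
b0 →GY1  (GY GY1: same side as bond 1)
b3 →I1  (I1: I, integral causality)
b4 →J1  (closing 0-jn rule on J1)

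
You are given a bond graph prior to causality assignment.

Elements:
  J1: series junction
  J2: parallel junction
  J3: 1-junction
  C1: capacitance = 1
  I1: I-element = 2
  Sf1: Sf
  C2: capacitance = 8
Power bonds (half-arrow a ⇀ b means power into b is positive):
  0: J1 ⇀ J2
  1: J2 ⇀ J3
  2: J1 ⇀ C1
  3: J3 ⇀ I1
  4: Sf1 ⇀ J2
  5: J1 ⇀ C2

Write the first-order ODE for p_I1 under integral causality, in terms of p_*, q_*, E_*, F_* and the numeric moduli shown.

dp_I1/dt = -q_C1 - q_C2/8

bond 4 stroke→Sf1  (Sf1 (Sf) sets flow on bond)
bond 2 stroke→J1  (C1 outputs effort q/C1)
bond 3 stroke→I1  (I1 outputs flow p/I1)
bond 1 stroke→J3  (J3 flow already set via bond 3)
bond 0 stroke→J2  (only one effort-in slot at J2)
bond 5 stroke→J1  (common-f at J1 fixed by 0)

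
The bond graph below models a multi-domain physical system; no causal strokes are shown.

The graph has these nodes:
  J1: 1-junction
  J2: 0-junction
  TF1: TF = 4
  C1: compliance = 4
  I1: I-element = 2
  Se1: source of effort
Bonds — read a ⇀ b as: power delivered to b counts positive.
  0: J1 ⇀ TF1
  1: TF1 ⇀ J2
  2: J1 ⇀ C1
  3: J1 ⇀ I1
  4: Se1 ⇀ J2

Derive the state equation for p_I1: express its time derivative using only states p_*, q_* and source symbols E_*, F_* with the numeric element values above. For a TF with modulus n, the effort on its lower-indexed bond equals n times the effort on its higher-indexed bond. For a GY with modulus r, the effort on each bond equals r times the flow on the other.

b4 stroke at J2  (Se1 (Se) sets effort on bond)
b1 stroke at TF1  (0-jn J2 has e-setter on 4)
b0 stroke at J1  (through TF1, causality passes straight; one stroke at TF1)
b2 stroke at J1  (C1 integral (e out))
b3 stroke at I1  (J1: last free bond brings flow in)

dp_I1/dt = -4*E_Se1 - q_C1/4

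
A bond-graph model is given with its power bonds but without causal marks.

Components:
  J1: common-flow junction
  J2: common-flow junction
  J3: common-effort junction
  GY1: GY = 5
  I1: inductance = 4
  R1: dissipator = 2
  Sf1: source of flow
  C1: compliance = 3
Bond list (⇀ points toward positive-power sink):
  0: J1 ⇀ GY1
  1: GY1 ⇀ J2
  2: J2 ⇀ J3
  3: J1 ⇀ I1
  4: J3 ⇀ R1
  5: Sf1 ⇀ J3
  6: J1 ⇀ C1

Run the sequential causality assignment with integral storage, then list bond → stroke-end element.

#5 →Sf1  (source Sf1 imposes f)
#3 →I1  (I1: I, integral causality)
#0 →J1  (J1 flow already set via bond 3)
#6 →J1  (common-f at J1 fixed by 3)
#1 →J2  (GY GY1: same side as bond 0)
#2 →J3  (only one flow-in slot at J2)
#4 →R1  (J3: bond 2 brought effort, rest push out)

b0 stroke→J1
b1 stroke→J2
b2 stroke→J3
b3 stroke→I1
b4 stroke→R1
b5 stroke→Sf1
b6 stroke→J1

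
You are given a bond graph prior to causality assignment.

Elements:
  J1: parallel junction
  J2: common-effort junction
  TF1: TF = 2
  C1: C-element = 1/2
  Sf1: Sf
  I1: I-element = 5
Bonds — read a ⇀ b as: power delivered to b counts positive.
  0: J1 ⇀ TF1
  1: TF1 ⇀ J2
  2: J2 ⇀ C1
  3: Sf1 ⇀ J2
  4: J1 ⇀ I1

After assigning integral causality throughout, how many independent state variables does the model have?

#3 stroke→Sf1  (source Sf1 imposes f)
#2 stroke→J2  (C1 outputs effort q/C1)
#1 stroke→TF1  (J2: bond 2 brought effort, rest push out)
#0 stroke→J1  (through TF1, causality passes straight; one stroke at TF1)
#4 stroke→I1  (common-e at J1 fixed by 0)

2  (C1, I1 all integral)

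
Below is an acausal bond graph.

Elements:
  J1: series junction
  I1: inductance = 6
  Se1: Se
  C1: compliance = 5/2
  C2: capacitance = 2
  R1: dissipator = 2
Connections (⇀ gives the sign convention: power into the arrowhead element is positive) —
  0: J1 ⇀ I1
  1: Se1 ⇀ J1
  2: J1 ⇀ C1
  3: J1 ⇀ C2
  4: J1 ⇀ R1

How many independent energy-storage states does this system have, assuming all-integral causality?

bond 1 →J1  (Se1 fixes effort; stroke away)
bond 0 →I1  (I1 outputs flow p/I1)
bond 2 →J1  (J1: bond 0 brought flow, rest push out)
bond 3 →J1  (J1: bond 0 brought flow, rest push out)
bond 4 →J1  (J1: bond 0 brought flow, rest push out)

3  (C1, C2, I1 all integral)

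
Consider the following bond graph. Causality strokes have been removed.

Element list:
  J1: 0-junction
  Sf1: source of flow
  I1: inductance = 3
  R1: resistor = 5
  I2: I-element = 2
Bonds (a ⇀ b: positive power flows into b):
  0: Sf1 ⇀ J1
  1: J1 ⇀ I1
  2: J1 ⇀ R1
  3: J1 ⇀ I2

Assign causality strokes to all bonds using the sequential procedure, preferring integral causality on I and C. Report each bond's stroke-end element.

#0 stroke→Sf1
#1 stroke→I1
#2 stroke→J1
#3 stroke→I2

b0 |Sf1  (Sf1 (Sf) sets flow on bond)
b1 |I1  (I1: I, integral causality)
b3 |I2  (prefer integral on I2)
b2 |J1  (closing 0-jn rule on J1)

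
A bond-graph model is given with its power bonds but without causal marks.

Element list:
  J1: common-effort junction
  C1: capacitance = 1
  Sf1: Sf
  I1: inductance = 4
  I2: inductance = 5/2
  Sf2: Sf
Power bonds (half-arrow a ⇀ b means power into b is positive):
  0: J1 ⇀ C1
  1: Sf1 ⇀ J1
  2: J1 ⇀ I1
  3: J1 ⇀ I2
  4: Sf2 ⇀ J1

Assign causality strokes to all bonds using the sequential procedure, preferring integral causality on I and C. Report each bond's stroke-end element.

b0 stroke at J1
b1 stroke at Sf1
b2 stroke at I1
b3 stroke at I2
b4 stroke at Sf2

b1 stroke→Sf1  (Sf1 (Sf) sets flow on bond)
b4 stroke→Sf2  (Sf2 fixes flow; stroke at Sf2)
b0 stroke→J1  (prefer integral on C1)
b2 stroke→I1  (0-jn J1 has e-setter on 0)
b3 stroke→I2  (J1: bond 0 brought effort, rest push out)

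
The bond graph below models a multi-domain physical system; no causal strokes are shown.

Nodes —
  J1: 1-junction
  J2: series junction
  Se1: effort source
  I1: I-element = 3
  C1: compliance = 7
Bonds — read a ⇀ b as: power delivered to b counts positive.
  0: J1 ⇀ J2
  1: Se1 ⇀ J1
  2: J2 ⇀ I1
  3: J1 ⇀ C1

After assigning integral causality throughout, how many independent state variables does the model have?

2  (C1, I1 all integral)

bond 1 |J1  (Se1: effort source, stroke at far end)
bond 2 |I1  (I1 outputs flow p/I1)
bond 0 |J2  (common-f at J2 fixed by 2)
bond 3 |J1  (1-jn J1 has f-setter on 0)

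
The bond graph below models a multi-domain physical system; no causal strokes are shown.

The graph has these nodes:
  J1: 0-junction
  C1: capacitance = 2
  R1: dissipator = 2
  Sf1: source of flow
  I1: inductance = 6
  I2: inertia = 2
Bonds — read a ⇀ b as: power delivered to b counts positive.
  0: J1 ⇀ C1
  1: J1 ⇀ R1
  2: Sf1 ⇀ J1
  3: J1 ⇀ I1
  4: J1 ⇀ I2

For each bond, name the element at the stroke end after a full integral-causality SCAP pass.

β2 stroke at Sf1  (Sf1: flow source, stroke at near end)
β0 stroke at J1  (prefer integral on C1)
β1 stroke at R1  (common-e at J1 fixed by 0)
β3 stroke at I1  (0-jn J1 has e-setter on 0)
β4 stroke at I2  (common-e at J1 fixed by 0)

b0 stroke at J1
b1 stroke at R1
b2 stroke at Sf1
b3 stroke at I1
b4 stroke at I2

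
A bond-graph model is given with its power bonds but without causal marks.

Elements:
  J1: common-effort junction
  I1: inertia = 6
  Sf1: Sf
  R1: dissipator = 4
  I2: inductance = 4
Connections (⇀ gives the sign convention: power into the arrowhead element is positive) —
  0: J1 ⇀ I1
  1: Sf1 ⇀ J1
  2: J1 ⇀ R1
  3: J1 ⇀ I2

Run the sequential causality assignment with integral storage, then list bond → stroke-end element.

#1 stroke at Sf1  (source Sf1 imposes f)
#0 stroke at I1  (I1 outputs flow p/I1)
#3 stroke at I2  (I2: I, integral causality)
#2 stroke at J1  (closing 0-jn rule on J1)

β0 stroke at I1
β1 stroke at Sf1
β2 stroke at J1
β3 stroke at I2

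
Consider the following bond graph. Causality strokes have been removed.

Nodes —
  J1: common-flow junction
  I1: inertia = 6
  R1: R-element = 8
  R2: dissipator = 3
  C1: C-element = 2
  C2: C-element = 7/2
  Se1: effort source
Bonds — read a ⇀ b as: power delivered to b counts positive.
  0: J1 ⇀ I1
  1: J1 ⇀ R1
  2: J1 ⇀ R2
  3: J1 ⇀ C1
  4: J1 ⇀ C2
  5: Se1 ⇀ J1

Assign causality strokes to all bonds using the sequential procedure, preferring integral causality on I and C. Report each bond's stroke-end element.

bond 5 stroke→J1  (Se1 fixes effort; stroke away)
bond 0 stroke→I1  (I1: I, integral causality)
bond 1 stroke→J1  (J1 flow already set via bond 0)
bond 2 stroke→J1  (common-f at J1 fixed by 0)
bond 3 stroke→J1  (common-f at J1 fixed by 0)
bond 4 stroke→J1  (J1 flow already set via bond 0)

β0 →I1
β1 →J1
β2 →J1
β3 →J1
β4 →J1
β5 →J1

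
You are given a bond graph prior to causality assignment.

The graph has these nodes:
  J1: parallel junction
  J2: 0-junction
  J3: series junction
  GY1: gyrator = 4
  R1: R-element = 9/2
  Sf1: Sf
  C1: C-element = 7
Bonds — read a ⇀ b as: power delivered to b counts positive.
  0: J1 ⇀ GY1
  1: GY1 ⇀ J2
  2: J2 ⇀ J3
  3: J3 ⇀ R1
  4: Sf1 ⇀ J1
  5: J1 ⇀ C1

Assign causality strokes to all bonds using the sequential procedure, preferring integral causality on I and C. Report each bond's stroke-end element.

bond 4 |Sf1  (Sf1 fixes flow; stroke at Sf1)
bond 5 |J1  (C1 integral (e out))
bond 0 |GY1  (J1 effort already set via bond 5)
bond 1 |GY1  (GY GY1: same side as bond 0)
bond 2 |J2  (only one effort-in slot at J2)
bond 3 |J3  (1-jn J3 has f-setter on 2)

bond 0 stroke at GY1
bond 1 stroke at GY1
bond 2 stroke at J2
bond 3 stroke at J3
bond 4 stroke at Sf1
bond 5 stroke at J1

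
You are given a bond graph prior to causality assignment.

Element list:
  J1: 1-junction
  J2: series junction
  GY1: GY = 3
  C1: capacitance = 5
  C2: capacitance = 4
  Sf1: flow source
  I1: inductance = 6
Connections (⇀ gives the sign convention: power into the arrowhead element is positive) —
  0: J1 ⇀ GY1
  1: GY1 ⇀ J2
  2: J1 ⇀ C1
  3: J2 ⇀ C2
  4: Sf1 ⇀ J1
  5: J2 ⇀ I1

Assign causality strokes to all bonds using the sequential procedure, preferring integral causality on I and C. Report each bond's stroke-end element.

b4 stroke→Sf1  (Sf1 fixes flow; stroke at Sf1)
b0 stroke→J1  (J1 flow already set via bond 4)
b2 stroke→J1  (common-f at J1 fixed by 4)
b1 stroke→J2  (GY1: gyrator matches bond 0)
b3 stroke→J2  (C2: C, integral causality)
b5 stroke→I1  (J2: last free bond brings flow in)

bond 0 stroke→J1
bond 1 stroke→J2
bond 2 stroke→J1
bond 3 stroke→J2
bond 4 stroke→Sf1
bond 5 stroke→I1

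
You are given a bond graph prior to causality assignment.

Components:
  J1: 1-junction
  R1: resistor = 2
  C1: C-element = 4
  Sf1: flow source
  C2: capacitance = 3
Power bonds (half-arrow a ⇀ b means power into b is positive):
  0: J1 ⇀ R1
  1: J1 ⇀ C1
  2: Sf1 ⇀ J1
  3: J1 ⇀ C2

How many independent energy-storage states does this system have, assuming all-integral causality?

b2 →Sf1  (source Sf1 imposes f)
b0 →J1  (1-jn J1 has f-setter on 2)
b1 →J1  (J1: bond 2 brought flow, rest push out)
b3 →J1  (1-jn J1 has f-setter on 2)

2  (C1, C2 all integral)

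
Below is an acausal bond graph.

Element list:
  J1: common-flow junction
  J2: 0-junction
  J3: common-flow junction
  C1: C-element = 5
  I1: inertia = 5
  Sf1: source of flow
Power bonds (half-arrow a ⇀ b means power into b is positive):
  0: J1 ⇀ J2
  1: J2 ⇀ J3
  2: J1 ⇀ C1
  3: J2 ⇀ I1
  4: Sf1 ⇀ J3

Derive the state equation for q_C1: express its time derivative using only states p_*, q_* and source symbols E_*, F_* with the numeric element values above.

bond 4 |Sf1  (Sf1: flow source, stroke at near end)
bond 1 |J3  (1-jn J3 has f-setter on 4)
bond 2 |J1  (C1 outputs effort q/C1)
bond 0 |J2  (J1 needs exactly one f-in)
bond 3 |I1  (J2 effort already set via bond 0)

dq_C1/dt = F_Sf1 + p_I1/5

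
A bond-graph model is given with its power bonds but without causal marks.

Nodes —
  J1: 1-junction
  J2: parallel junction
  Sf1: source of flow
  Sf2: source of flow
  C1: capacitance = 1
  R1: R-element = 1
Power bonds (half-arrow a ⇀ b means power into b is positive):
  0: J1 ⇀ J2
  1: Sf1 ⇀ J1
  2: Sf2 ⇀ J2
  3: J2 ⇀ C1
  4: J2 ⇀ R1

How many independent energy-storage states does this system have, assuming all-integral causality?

1  (C1 all integral)

#1 stroke→Sf1  (Sf1: flow source, stroke at near end)
#2 stroke→Sf2  (source Sf2 imposes f)
#0 stroke→J1  (common-f at J1 fixed by 1)
#3 stroke→J2  (prefer integral on C1)
#4 stroke→R1  (common-e at J2 fixed by 3)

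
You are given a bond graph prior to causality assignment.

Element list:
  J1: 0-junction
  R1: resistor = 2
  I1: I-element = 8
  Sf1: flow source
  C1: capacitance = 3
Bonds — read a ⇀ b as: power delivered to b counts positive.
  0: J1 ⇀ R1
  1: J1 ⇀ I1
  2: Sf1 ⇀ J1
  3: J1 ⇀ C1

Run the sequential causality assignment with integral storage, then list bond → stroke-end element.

bond 0 stroke→R1
bond 1 stroke→I1
bond 2 stroke→Sf1
bond 3 stroke→J1

b2 stroke→Sf1  (source Sf1 imposes f)
b1 stroke→I1  (I1 integral (f out))
b3 stroke→J1  (C1 integral (e out))
b0 stroke→R1  (0-jn J1 has e-setter on 3)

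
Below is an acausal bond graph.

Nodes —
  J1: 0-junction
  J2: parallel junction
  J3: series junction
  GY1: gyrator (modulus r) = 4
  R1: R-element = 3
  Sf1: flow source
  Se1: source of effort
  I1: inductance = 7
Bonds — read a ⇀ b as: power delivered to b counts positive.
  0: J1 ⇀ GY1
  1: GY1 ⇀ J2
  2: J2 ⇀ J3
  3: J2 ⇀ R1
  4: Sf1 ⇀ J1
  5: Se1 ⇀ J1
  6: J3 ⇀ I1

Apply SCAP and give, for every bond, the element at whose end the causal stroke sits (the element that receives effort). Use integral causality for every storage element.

#0 stroke at GY1
#1 stroke at GY1
#2 stroke at J3
#3 stroke at J2
#4 stroke at Sf1
#5 stroke at J1
#6 stroke at I1

bond 4 stroke→Sf1  (Sf1: flow source, stroke at near end)
bond 5 stroke→J1  (Se1 (Se) sets effort on bond)
bond 0 stroke→GY1  (common-e at J1 fixed by 5)
bond 1 stroke→GY1  (through GY1, causality inverts; strokes same side of GY1)
bond 6 stroke→I1  (I1 outputs flow p/I1)
bond 2 stroke→J3  (common-f at J3 fixed by 6)
bond 3 stroke→J2  (J2: last free bond brings effort in)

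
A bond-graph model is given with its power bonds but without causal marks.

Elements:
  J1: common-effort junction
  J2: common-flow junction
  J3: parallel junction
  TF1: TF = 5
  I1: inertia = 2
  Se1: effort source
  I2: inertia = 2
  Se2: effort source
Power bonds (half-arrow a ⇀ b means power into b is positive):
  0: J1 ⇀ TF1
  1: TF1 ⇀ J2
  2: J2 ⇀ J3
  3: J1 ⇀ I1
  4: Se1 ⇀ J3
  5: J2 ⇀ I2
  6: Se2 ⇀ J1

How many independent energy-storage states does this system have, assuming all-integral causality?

#4 stroke→J3  (Se1 fixes effort; stroke away)
#6 stroke→J1  (Se2 fixes effort; stroke away)
#0 stroke→TF1  (J1 effort already set via bond 6)
#3 stroke→I1  (0-jn J1 has e-setter on 6)
#2 stroke→J2  (J3 effort already set via bond 4)
#1 stroke→J2  (TF1 one-in-one-out from 0)
#5 stroke→I2  (closing 1-jn rule on J2)

2  (I1, I2 all integral)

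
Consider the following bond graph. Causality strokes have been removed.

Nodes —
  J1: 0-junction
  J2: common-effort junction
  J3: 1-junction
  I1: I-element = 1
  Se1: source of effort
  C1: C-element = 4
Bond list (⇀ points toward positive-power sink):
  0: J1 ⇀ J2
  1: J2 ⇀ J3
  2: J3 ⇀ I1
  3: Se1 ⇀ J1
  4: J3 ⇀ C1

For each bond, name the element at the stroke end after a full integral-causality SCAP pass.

bond 3 |J1  (source Se1 imposes e)
bond 0 |J2  (J1 effort already set via bond 3)
bond 1 |J3  (J2 effort already set via bond 0)
bond 2 |I1  (I1 integral (f out))
bond 4 |J3  (J3 flow already set via bond 2)

b0 |J2
b1 |J3
b2 |I1
b3 |J1
b4 |J3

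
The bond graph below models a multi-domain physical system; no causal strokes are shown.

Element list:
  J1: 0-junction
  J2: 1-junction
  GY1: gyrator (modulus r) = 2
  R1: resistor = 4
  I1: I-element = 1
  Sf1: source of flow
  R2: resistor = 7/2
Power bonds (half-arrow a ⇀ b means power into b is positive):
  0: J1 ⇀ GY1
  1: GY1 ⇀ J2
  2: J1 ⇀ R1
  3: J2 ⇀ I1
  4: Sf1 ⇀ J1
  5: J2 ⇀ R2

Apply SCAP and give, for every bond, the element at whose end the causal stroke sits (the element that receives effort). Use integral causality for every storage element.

#4 stroke at Sf1  (Sf1 fixes flow; stroke at Sf1)
#3 stroke at I1  (prefer integral on I1)
#1 stroke at J2  (J2 flow already set via bond 3)
#5 stroke at J2  (1-jn J2 has f-setter on 3)
#0 stroke at J1  (GY GY1: same side as bond 1)
#2 stroke at R1  (J1 effort already set via bond 0)

#0 stroke→J1
#1 stroke→J2
#2 stroke→R1
#3 stroke→I1
#4 stroke→Sf1
#5 stroke→J2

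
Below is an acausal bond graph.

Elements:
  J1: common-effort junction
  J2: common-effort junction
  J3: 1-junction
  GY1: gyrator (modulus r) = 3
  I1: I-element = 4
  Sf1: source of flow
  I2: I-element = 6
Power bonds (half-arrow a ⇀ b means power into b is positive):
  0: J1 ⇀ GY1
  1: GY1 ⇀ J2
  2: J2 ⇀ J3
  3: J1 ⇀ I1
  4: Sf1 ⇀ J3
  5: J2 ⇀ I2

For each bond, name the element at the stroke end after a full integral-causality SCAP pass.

bond 4 |Sf1  (Sf1: flow source, stroke at near end)
bond 2 |J3  (1-jn J3 has f-setter on 4)
bond 3 |I1  (I1 outputs flow p/I1)
bond 0 |J1  (closing 0-jn rule on J1)
bond 1 |J2  (GY1 both-in/both-out from 0)
bond 5 |I2  (J2 effort already set via bond 1)

#0 stroke at J1
#1 stroke at J2
#2 stroke at J3
#3 stroke at I1
#4 stroke at Sf1
#5 stroke at I2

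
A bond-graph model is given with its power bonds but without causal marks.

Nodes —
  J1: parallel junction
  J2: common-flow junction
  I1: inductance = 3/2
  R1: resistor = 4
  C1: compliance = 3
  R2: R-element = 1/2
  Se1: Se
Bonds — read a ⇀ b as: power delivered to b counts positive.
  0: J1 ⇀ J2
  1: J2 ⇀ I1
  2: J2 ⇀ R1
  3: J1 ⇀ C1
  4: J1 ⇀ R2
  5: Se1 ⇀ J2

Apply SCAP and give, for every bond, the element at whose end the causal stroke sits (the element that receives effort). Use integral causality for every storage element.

#0 →J2
#1 →I1
#2 →J2
#3 →J1
#4 →R2
#5 →J2

β5 stroke→J2  (source Se1 imposes e)
β1 stroke→I1  (prefer integral on I1)
β0 stroke→J2  (1-jn J2 has f-setter on 1)
β2 stroke→J2  (J2 flow already set via bond 1)
β3 stroke→J1  (C1 integral (e out))
β4 stroke→R2  (J1 effort already set via bond 3)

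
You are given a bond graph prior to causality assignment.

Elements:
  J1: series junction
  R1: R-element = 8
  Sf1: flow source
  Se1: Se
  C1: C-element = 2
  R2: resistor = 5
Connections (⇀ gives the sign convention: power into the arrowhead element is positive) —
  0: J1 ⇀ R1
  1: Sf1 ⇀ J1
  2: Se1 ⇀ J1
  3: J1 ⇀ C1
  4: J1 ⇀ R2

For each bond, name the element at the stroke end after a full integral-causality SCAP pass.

β1 →Sf1  (Sf1 (Sf) sets flow on bond)
β2 →J1  (source Se1 imposes e)
β0 →J1  (J1: bond 1 brought flow, rest push out)
β3 →J1  (J1: bond 1 brought flow, rest push out)
β4 →J1  (common-f at J1 fixed by 1)

b0 stroke→J1
b1 stroke→Sf1
b2 stroke→J1
b3 stroke→J1
b4 stroke→J1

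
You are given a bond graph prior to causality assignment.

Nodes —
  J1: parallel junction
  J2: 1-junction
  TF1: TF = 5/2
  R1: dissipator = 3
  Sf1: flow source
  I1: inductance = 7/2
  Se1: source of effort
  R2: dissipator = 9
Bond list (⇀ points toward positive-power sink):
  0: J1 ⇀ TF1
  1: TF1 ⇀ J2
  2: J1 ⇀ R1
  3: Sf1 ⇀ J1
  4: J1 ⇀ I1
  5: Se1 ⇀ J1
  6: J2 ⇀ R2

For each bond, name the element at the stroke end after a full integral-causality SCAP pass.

#3 →Sf1  (Sf1 fixes flow; stroke at Sf1)
#5 →J1  (Se1 fixes effort; stroke away)
#0 →TF1  (J1 effort already set via bond 5)
#2 →R1  (common-e at J1 fixed by 5)
#4 →I1  (common-e at J1 fixed by 5)
#1 →J2  (through TF1, causality passes straight; one stroke at TF1)
#6 →R2  (closing 1-jn rule on J2)

bond 0 stroke at TF1
bond 1 stroke at J2
bond 2 stroke at R1
bond 3 stroke at Sf1
bond 4 stroke at I1
bond 5 stroke at J1
bond 6 stroke at R2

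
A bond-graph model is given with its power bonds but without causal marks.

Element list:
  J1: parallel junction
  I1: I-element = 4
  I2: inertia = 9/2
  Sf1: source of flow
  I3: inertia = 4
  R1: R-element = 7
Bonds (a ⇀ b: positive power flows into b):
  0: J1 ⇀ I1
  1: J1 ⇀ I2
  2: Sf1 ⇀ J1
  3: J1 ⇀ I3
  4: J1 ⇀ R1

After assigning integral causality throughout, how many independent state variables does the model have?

3  (I1, I2, I3 all integral)

β2 stroke→Sf1  (Sf1 fixes flow; stroke at Sf1)
β0 stroke→I1  (I1: I, integral causality)
β1 stroke→I2  (I2 integral (f out))
β3 stroke→I3  (I3 integral (f out))
β4 stroke→J1  (J1 needs exactly one e-in)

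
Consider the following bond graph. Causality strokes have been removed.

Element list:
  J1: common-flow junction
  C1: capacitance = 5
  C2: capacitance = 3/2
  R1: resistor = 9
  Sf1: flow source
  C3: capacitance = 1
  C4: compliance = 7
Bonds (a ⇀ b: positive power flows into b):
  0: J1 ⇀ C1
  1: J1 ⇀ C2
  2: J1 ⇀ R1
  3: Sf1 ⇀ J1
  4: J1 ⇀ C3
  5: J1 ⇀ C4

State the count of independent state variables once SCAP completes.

b3 stroke→Sf1  (Sf1 fixes flow; stroke at Sf1)
b0 stroke→J1  (1-jn J1 has f-setter on 3)
b1 stroke→J1  (1-jn J1 has f-setter on 3)
b2 stroke→J1  (common-f at J1 fixed by 3)
b4 stroke→J1  (J1: bond 3 brought flow, rest push out)
b5 stroke→J1  (1-jn J1 has f-setter on 3)

4  (C1, C2, C3, C4 all integral)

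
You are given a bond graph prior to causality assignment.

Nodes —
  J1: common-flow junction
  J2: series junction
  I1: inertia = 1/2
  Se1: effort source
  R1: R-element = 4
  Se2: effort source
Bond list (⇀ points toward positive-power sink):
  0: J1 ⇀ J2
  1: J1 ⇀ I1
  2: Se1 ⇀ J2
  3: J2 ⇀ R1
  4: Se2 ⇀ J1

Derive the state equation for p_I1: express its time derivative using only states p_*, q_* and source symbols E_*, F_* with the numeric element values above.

#2 →J2  (source Se1 imposes e)
#4 →J1  (source Se2 imposes e)
#1 →I1  (prefer integral on I1)
#0 →J1  (J1: bond 1 brought flow, rest push out)
#3 →J2  (J2 flow already set via bond 0)

dp_I1/dt = E_Se1 + E_Se2 - 8*p_I1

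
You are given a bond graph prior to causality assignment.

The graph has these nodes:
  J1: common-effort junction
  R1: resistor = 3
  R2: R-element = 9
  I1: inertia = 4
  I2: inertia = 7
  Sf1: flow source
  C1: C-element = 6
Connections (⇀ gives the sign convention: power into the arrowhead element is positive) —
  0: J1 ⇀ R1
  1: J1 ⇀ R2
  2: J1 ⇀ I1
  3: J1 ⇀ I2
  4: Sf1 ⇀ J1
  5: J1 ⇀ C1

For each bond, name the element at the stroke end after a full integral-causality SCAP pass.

bond 0 →R1
bond 1 →R2
bond 2 →I1
bond 3 →I2
bond 4 →Sf1
bond 5 →J1

b4 →Sf1  (Sf1 fixes flow; stroke at Sf1)
b2 →I1  (prefer integral on I1)
b3 →I2  (I2 outputs flow p/I2)
b5 →J1  (prefer integral on C1)
b0 →R1  (0-jn J1 has e-setter on 5)
b1 →R2  (J1: bond 5 brought effort, rest push out)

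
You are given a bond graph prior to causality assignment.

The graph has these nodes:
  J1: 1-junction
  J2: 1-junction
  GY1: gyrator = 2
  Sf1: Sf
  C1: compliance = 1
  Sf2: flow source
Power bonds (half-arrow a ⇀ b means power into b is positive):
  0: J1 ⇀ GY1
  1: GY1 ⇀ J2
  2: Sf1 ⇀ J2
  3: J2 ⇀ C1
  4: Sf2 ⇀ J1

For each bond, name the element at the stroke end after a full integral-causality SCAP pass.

β0 stroke at J1
β1 stroke at J2
β2 stroke at Sf1
β3 stroke at J2
β4 stroke at Sf2

bond 2 →Sf1  (Sf1 fixes flow; stroke at Sf1)
bond 4 →Sf2  (source Sf2 imposes f)
bond 0 →J1  (J1: bond 4 brought flow, rest push out)
bond 1 →J2  (common-f at J2 fixed by 2)
bond 3 →J2  (J2: bond 2 brought flow, rest push out)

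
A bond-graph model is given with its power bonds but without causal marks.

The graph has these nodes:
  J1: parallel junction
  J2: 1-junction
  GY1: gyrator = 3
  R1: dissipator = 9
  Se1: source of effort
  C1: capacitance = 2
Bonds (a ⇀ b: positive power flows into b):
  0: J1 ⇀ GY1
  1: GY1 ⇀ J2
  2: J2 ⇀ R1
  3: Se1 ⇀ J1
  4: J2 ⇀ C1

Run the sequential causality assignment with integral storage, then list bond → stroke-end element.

#0 stroke→GY1
#1 stroke→GY1
#2 stroke→J2
#3 stroke→J1
#4 stroke→J2

#3 |J1  (Se1 fixes effort; stroke away)
#0 |GY1  (J1 effort already set via bond 3)
#1 |GY1  (GY GY1: same side as bond 0)
#2 |J2  (1-jn J2 has f-setter on 1)
#4 |J2  (common-f at J2 fixed by 1)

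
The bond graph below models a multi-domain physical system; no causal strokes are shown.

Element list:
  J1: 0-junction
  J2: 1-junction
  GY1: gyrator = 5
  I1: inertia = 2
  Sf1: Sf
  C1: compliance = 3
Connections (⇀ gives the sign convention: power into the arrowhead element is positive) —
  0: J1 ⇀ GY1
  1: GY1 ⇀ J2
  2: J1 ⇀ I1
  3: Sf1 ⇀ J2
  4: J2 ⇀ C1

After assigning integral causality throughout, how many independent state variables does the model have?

β3 |Sf1  (Sf1 (Sf) sets flow on bond)
β1 |J2  (1-jn J2 has f-setter on 3)
β4 |J2  (J2: bond 3 brought flow, rest push out)
β0 |J1  (GY1 both-in/both-out from 1)
β2 |I1  (J1 effort already set via bond 0)

2  (C1, I1 all integral)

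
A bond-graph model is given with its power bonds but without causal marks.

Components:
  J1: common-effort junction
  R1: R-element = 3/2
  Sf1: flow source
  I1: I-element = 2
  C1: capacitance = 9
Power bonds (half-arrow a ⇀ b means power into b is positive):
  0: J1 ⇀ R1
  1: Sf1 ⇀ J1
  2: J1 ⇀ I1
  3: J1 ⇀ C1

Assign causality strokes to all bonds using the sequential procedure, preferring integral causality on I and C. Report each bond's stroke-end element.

β1 stroke at Sf1  (source Sf1 imposes f)
β2 stroke at I1  (I1: I, integral causality)
β3 stroke at J1  (C1 integral (e out))
β0 stroke at R1  (J1: bond 3 brought effort, rest push out)

#0 |R1
#1 |Sf1
#2 |I1
#3 |J1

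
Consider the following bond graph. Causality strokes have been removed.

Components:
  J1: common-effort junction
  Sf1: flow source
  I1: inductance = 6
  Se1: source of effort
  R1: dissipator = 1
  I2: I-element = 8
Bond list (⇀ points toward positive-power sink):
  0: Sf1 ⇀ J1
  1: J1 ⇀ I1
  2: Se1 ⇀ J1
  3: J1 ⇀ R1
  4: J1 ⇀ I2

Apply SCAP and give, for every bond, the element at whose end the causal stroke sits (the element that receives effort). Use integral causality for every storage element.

bond 0 →Sf1
bond 1 →I1
bond 2 →J1
bond 3 →R1
bond 4 →I2

bond 0 →Sf1  (Sf1: flow source, stroke at near end)
bond 2 →J1  (Se1 (Se) sets effort on bond)
bond 1 →I1  (common-e at J1 fixed by 2)
bond 3 →R1  (0-jn J1 has e-setter on 2)
bond 4 →I2  (J1 effort already set via bond 2)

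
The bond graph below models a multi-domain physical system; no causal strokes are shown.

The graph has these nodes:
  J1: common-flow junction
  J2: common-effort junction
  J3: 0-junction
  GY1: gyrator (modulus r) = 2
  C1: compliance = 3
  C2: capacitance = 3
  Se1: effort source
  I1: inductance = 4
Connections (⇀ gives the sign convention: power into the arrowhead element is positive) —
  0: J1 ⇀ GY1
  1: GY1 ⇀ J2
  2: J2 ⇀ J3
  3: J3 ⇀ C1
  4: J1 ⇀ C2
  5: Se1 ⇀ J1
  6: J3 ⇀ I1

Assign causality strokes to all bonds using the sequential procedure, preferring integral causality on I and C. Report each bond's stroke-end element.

b5 stroke at J1  (source Se1 imposes e)
b3 stroke at J3  (C1 outputs effort q/C1)
b2 stroke at J2  (0-jn J3 has e-setter on 3)
b6 stroke at I1  (common-e at J3 fixed by 3)
b1 stroke at GY1  (J2: bond 2 brought effort, rest push out)
b0 stroke at GY1  (GY1: gyrator matches bond 1)
b4 stroke at J1  (J1 flow already set via bond 0)

bond 0 stroke→GY1
bond 1 stroke→GY1
bond 2 stroke→J2
bond 3 stroke→J3
bond 4 stroke→J1
bond 5 stroke→J1
bond 6 stroke→I1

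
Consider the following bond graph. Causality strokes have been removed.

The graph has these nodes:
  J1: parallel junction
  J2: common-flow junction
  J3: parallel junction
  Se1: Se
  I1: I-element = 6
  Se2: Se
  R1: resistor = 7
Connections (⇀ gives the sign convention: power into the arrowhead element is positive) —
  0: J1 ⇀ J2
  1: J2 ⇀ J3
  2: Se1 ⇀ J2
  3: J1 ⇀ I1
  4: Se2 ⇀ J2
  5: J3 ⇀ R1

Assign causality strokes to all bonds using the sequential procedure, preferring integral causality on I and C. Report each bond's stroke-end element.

β2 |J2  (Se1 (Se) sets effort on bond)
β4 |J2  (Se2 (Se) sets effort on bond)
β3 |I1  (I1 integral (f out))
β0 |J1  (J1 needs exactly one e-in)
β1 |J2  (common-f at J2 fixed by 0)
β5 |J3  (J3: last free bond brings effort in)

#0 stroke→J1
#1 stroke→J2
#2 stroke→J2
#3 stroke→I1
#4 stroke→J2
#5 stroke→J3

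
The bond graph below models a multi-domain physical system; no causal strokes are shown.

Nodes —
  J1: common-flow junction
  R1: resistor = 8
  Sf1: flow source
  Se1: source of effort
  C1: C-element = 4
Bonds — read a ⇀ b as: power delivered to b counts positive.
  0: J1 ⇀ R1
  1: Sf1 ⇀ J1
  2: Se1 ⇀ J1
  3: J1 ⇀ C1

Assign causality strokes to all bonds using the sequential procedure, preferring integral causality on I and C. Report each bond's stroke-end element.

bond 0 stroke→J1
bond 1 stroke→Sf1
bond 2 stroke→J1
bond 3 stroke→J1

β1 stroke→Sf1  (Sf1 (Sf) sets flow on bond)
β2 stroke→J1  (source Se1 imposes e)
β0 stroke→J1  (common-f at J1 fixed by 1)
β3 stroke→J1  (1-jn J1 has f-setter on 1)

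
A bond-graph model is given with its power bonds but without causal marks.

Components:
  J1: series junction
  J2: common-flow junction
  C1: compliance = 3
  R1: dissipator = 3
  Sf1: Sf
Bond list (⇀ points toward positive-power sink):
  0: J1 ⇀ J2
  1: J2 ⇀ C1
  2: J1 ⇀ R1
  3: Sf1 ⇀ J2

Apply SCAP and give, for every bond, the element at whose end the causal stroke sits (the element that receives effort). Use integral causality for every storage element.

#3 stroke at Sf1  (Sf1 fixes flow; stroke at Sf1)
#0 stroke at J2  (common-f at J2 fixed by 3)
#1 stroke at J2  (1-jn J2 has f-setter on 3)
#2 stroke at J1  (J1: bond 0 brought flow, rest push out)

β0 stroke→J2
β1 stroke→J2
β2 stroke→J1
β3 stroke→Sf1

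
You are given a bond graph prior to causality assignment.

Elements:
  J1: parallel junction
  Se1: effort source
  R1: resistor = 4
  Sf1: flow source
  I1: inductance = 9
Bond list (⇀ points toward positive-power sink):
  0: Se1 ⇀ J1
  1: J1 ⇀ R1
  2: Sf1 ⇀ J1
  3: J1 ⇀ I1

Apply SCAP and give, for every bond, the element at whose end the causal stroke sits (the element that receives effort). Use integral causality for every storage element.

#0 |J1  (source Se1 imposes e)
#2 |Sf1  (source Sf1 imposes f)
#1 |R1  (common-e at J1 fixed by 0)
#3 |I1  (J1: bond 0 brought effort, rest push out)

#0 |J1
#1 |R1
#2 |Sf1
#3 |I1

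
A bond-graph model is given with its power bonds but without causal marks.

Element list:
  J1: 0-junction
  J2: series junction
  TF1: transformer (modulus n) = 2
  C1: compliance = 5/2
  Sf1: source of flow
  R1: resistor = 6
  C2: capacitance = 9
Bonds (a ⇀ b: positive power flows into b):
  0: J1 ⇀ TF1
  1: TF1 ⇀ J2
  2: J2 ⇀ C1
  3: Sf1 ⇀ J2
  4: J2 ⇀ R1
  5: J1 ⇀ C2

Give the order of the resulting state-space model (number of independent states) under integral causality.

2  (C1, C2 all integral)

b3 stroke→Sf1  (Sf1 (Sf) sets flow on bond)
b1 stroke→J2  (1-jn J2 has f-setter on 3)
b2 stroke→J2  (J2 flow already set via bond 3)
b4 stroke→J2  (common-f at J2 fixed by 3)
b0 stroke→TF1  (TF1 one-in-one-out from 1)
b5 stroke→J1  (J1 needs exactly one e-in)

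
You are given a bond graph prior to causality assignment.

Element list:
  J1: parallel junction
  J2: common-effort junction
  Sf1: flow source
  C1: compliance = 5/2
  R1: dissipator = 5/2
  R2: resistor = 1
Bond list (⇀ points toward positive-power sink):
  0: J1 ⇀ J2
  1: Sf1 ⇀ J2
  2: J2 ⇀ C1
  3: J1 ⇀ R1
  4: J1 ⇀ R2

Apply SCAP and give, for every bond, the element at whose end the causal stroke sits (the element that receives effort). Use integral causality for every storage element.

bond 1 →Sf1  (Sf1: flow source, stroke at near end)
bond 2 →J2  (C1: C, integral causality)
bond 0 →J1  (J2 effort already set via bond 2)
bond 3 →R1  (common-e at J1 fixed by 0)
bond 4 →R2  (common-e at J1 fixed by 0)

b0 →J1
b1 →Sf1
b2 →J2
b3 →R1
b4 →R2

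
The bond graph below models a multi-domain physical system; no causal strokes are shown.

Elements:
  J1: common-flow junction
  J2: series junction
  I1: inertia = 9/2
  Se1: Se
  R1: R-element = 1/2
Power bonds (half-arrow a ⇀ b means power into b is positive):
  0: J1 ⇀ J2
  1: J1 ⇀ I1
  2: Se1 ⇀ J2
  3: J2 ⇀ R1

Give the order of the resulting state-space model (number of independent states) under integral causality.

β2 |J2  (Se1 (Se) sets effort on bond)
β1 |I1  (I1 outputs flow p/I1)
β0 |J1  (J1 flow already set via bond 1)
β3 |J2  (J2: bond 0 brought flow, rest push out)

1  (I1 all integral)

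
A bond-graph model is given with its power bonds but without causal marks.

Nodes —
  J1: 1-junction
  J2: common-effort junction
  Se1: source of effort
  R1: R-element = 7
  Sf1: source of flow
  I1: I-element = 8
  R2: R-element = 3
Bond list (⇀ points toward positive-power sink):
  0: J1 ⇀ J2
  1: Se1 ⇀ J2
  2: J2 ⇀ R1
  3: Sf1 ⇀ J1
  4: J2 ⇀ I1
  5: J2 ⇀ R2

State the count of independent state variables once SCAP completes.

#1 |J2  (Se1: effort source, stroke at far end)
#3 |Sf1  (Sf1 (Sf) sets flow on bond)
#0 |J1  (J1: bond 3 brought flow, rest push out)
#2 |R1  (common-e at J2 fixed by 1)
#4 |I1  (J2: bond 1 brought effort, rest push out)
#5 |R2  (J2 effort already set via bond 1)

1  (I1 all integral)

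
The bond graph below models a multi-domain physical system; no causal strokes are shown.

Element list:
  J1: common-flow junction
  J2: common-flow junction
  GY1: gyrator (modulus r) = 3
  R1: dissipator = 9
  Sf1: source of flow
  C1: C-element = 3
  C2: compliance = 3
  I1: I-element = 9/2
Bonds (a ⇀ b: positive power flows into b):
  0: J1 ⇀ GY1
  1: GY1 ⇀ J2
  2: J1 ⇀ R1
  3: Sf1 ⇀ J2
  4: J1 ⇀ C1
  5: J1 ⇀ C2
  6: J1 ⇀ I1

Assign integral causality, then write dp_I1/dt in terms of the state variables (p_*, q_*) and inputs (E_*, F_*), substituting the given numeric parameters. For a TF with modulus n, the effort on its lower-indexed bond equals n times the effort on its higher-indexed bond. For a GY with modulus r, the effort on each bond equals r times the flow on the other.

dp_I1/dt = -3*F_Sf1 - 2*p_I1 - q_C1/3 - q_C2/3

bond 3 stroke at Sf1  (Sf1 (Sf) sets flow on bond)
bond 1 stroke at J2  (J2 flow already set via bond 3)
bond 0 stroke at J1  (through GY1, causality inverts; strokes same side of GY1)
bond 4 stroke at J1  (prefer integral on C1)
bond 5 stroke at J1  (C2: C, integral causality)
bond 6 stroke at I1  (I1: I, integral causality)
bond 2 stroke at J1  (J1: bond 6 brought flow, rest push out)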